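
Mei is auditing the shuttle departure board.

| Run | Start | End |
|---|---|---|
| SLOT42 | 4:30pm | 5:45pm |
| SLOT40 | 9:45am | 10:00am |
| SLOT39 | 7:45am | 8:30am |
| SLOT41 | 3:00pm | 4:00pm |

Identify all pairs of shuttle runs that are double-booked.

Sorted by start: SLOT39, SLOT40, SLOT41, SLOT42.
SLOT40 starts after SLOT39 ends; SLOT39 is clear from here.
SLOT41 starts after SLOT40 ends; SLOT40 is clear from here.
SLOT42 starts after SLOT41 ends.

no conflicts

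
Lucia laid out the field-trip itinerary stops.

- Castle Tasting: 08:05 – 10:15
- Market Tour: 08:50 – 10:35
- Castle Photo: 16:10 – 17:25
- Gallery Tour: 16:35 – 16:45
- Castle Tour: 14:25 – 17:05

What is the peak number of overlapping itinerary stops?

3

Sort all start/end points and keep a running count:
08:05 start Castle Tasting → 1
08:50 start Market Tour → 2
10:15 end Castle Tasting → 1
10:35 end Market Tour → 0
14:25 start Castle Tour → 1
16:10 start Castle Photo → 2
16:35 start Gallery Tour → 3
16:45 end Gallery Tour → 2
17:05 end Castle Tour → 1
17:25 end Castle Photo → 0
Peak is 3, at 16:35 (Castle Photo, Castle Tour, Gallery Tour).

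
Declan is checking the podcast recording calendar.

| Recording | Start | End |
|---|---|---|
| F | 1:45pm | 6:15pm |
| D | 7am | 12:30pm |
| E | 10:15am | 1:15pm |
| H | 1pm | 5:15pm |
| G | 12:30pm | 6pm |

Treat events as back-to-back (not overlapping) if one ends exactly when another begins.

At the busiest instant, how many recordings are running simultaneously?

Sweep the timeline, counting +1 at each start and −1 at each end (ends before starts at a tie):
7am start D → 1
10:15am start E → 2
12:30pm end D → 1
12:30pm start G → 2
1pm start H → 3
1:15pm end E → 2
1:45pm start F → 3
5:15pm end H → 2
6pm end G → 1
6:15pm end F → 0
Peak is 3, at 1pm (E, G, H).

3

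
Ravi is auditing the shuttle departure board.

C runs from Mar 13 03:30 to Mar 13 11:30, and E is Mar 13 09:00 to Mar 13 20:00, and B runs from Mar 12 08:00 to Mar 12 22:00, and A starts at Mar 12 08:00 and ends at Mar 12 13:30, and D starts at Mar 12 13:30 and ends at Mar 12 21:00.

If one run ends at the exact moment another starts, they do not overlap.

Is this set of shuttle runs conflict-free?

Sorted by start: A, B, D, C, E.
B starts before A ends → A and B overlap.
That's a conflict, so the schedule is not conflict-free.

No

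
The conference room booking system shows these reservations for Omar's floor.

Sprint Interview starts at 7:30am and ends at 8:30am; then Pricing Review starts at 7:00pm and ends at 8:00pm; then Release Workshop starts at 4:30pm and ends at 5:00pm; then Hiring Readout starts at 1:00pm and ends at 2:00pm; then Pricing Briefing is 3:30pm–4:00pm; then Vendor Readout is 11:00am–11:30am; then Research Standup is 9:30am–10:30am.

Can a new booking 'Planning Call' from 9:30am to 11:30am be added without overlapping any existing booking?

Sprint Interview: ends 8:30am at or before Planning Call starts 9:30am → clear.
Research Standup: starts 9:30am before Planning Call ends 11:30am, and ends 10:30am after Planning Call starts 9:30am → overlap.
Vendor Readout: starts 11:00am before Planning Call ends 11:30am, and ends 11:30am after Planning Call starts 9:30am → overlap.
Hiring Readout: starts 1:00pm at or after Planning Call ends 11:30am → clear.
Pricing Briefing: starts 3:30pm at or after Planning Call ends 11:30am → clear.
Release Workshop: starts 4:30pm at or after Planning Call ends 11:30am → clear.
Pricing Review: starts 7:00pm at or after Planning Call ends 11:30am → clear.
Planning Call overlaps Research Standup, Vendor Readout.

No — it overlaps Research Standup, Vendor Readout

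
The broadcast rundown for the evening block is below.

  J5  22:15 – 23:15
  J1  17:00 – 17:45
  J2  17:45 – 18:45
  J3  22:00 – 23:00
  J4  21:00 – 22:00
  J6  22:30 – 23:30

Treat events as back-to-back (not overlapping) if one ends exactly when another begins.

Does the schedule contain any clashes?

Yes

Sorted by start: J1, J2, J4, J3, J5, J6.
J2 starts exactly when J1 ends (back-to-back, no overlap); J1 is clear from here.
J4 starts after J2 ends; J2 is clear from here.
J3 starts exactly when J4 ends (back-to-back, no overlap); J4 is clear from here.
J5 starts before J3 ends → J3 and J5 overlap.
That's a conflict, so the schedule is not conflict-free.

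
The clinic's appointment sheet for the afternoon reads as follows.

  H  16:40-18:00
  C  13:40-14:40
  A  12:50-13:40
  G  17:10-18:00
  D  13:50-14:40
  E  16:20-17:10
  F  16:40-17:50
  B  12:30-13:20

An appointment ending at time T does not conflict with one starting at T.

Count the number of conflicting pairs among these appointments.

Check each pair: they overlap iff neither finishes before the other starts.
Sorted by start: B, A, C, D, E, F, H, G.
A starts before B ends → B and A overlap.
C starts after B ends, so nothing later overlaps B either.
C starts exactly when A ends (back-to-back, no overlap), so nothing later overlaps A either.
D starts before C ends → C and D overlap.
E starts after C ends, so nothing later overlaps C either.
E starts after D ends, so nothing later overlaps D either.
F starts before E ends → E and F overlap.
H starts before E ends → E and H overlap.
G starts exactly when E ends (back-to-back, no overlap).
H starts before F ends → F and H overlap.
G starts before F ends → F and G overlap.
G starts before H ends → H and G overlap.
Overlapping pairs: A & B, C & D, E & F, E & H, F & G, F & H, G & H — 7 in total.

7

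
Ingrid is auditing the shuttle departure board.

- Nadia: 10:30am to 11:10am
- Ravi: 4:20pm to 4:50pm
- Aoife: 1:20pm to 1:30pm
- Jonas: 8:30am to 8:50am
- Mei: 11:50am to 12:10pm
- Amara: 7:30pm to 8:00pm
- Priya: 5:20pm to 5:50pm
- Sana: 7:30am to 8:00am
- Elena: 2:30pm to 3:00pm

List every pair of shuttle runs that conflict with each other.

no conflicts

Sorted by start: Sana, Jonas, Nadia, Mei, Aoife, Elena, Ravi, Priya, Amara.
Jonas starts after Sana ends — done with Sana.
Nadia starts after Jonas ends — done with Jonas.
Mei starts after Nadia ends — done with Nadia.
Aoife starts after Mei ends — done with Mei.
Elena starts after Aoife ends — done with Aoife.
Ravi starts after Elena ends — done with Elena.
Priya starts after Ravi ends — done with Ravi.
Amara starts after Priya ends.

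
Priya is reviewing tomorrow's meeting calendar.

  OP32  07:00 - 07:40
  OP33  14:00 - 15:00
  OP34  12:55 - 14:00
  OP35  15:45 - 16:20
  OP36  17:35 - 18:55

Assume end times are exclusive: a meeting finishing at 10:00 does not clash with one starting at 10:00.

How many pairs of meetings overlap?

Check each pair: they overlap iff neither finishes before the other starts.
Sorted by start: OP32, OP34, OP33, OP35, OP36.
OP34 starts after OP32 ends — done with OP32.
OP33 starts exactly when OP34 ends (back-to-back, no overlap) — done with OP34.
OP35 starts after OP33 ends — done with OP33.
OP36 starts after OP35 ends.
No pair overlaps.

0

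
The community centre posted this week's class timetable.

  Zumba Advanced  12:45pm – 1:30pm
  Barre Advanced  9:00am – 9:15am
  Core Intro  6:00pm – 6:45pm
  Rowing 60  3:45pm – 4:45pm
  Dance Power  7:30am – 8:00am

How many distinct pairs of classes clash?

Sorted by start: Dance Power, Barre Advanced, Zumba Advanced, Rowing 60, Core Intro.
Barre Advanced starts after Dance Power ends; Dance Power is clear from here.
Zumba Advanced starts after Barre Advanced ends; Barre Advanced is clear from here.
Rowing 60 starts after Zumba Advanced ends; Zumba Advanced is clear from here.
Core Intro starts after Rowing 60 ends.
No pair overlaps.

0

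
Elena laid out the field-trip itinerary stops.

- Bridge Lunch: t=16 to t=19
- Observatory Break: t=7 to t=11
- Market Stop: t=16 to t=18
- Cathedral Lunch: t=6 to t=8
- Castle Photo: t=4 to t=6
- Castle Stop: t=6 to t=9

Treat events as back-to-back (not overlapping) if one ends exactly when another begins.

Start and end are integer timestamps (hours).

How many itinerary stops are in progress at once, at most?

Sweep the timeline, counting +1 at each start and −1 at each end (ends before starts at a tie):
t=4 start Castle Photo → 1
t=6 end Castle Photo → 0
t=6 start Castle Stop → 1
t=6 start Cathedral Lunch → 2
t=7 start Observatory Break → 3
t=8 end Cathedral Lunch → 2
t=9 end Castle Stop → 1
t=11 end Observatory Break → 0
t=16 start Bridge Lunch → 1
t=16 start Market Stop → 2
t=18 end Market Stop → 1
t=19 end Bridge Lunch → 0
Peak is 3, at t=7 (Castle Stop, Cathedral Lunch, Observatory Break).

3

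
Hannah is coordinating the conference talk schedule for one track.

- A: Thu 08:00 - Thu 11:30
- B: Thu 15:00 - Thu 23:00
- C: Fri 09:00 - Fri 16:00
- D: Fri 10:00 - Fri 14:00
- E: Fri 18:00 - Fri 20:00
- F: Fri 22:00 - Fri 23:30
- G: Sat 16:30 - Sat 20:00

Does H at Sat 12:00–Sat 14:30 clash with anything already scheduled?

A: ends Thu 11:30 at or before H starts Sat 12:00 → clear.
B: ends Thu 23:00 at or before H starts Sat 12:00 → clear.
C: ends Fri 16:00 at or before H starts Sat 12:00 → clear.
D: ends Fri 14:00 at or before H starts Sat 12:00 → clear.
E: ends Fri 20:00 at or before H starts Sat 12:00 → clear.
F: ends Fri 23:30 at or before H starts Sat 12:00 → clear.
G: starts Sat 16:30 at or after H ends Sat 14:30 → clear.

No — it doesn't clash with anything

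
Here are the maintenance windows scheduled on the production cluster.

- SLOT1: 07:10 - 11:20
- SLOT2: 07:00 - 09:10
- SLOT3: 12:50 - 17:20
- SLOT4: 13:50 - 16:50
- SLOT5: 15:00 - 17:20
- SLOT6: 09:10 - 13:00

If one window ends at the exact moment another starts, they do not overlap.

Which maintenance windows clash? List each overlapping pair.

SLOT1 & SLOT2, SLOT1 & SLOT6, SLOT3 & SLOT4, SLOT3 & SLOT5, SLOT3 & SLOT6, SLOT4 & SLOT5

Check each pair: they overlap iff neither finishes before the other starts.
Sorted by start: SLOT2, SLOT1, SLOT6, SLOT3, SLOT4, SLOT5.
SLOT1 starts before SLOT2 ends → SLOT2 and SLOT1 overlap.
SLOT6 starts exactly when SLOT2 ends (back-to-back, no overlap) — done with SLOT2.
SLOT6 starts before SLOT1 ends → SLOT1 and SLOT6 overlap.
SLOT3 starts after SLOT1 ends — done with SLOT1.
SLOT3 starts before SLOT6 ends → SLOT6 and SLOT3 overlap.
SLOT4 starts after SLOT6 ends — done with SLOT6.
SLOT4 starts before SLOT3 ends → SLOT3 and SLOT4 overlap.
SLOT5 starts before SLOT3 ends → SLOT3 and SLOT5 overlap.
SLOT5 starts before SLOT4 ends → SLOT4 and SLOT5 overlap.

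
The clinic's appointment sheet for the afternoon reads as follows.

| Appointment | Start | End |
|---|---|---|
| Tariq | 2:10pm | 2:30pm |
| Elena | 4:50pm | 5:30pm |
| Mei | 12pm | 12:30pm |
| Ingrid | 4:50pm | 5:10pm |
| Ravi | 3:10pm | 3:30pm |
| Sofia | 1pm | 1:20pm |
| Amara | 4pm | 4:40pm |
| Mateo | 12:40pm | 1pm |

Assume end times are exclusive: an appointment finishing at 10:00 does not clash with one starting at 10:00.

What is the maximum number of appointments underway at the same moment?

2

Sweep the timeline, counting +1 at each start and −1 at each end (ends before starts at a tie):
12pm start Mei → 1
12:30pm end Mei → 0
12:40pm start Mateo → 1
1pm end Mateo → 0
1pm start Sofia → 1
1:20pm end Sofia → 0
2:10pm start Tariq → 1
2:30pm end Tariq → 0
3:10pm start Ravi → 1
3:30pm end Ravi → 0
4pm start Amara → 1
4:40pm end Amara → 0
4:50pm start Elena → 1
4:50pm start Ingrid → 2
5:10pm end Ingrid → 1
5:30pm end Elena → 0
Peak is 2, at 4:50pm (Elena, Ingrid).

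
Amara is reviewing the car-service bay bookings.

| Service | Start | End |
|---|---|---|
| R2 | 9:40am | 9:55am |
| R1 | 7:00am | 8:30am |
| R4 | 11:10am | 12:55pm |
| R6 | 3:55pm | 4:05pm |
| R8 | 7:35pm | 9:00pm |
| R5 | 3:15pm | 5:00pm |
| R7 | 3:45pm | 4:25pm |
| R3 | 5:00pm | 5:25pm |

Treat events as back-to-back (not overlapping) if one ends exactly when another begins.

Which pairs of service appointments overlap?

R5 & R6, R5 & R7, R6 & R7

Check each pair: they overlap iff neither finishes before the other starts.
Sorted by start: R1, R2, R4, R5, R7, R6, R3, R8.
R2 starts after R1 ends; R1 is clear from here.
R4 starts after R2 ends; R2 is clear from here.
R5 starts after R4 ends; R4 is clear from here.
R7 starts before R5 ends → R5 and R7 overlap.
R6 starts before R5 ends → R5 and R6 overlap.
R3 starts exactly when R5 ends (back-to-back, no overlap); R5 is clear from here.
R6 starts before R7 ends → R7 and R6 overlap.
R3 starts after R7 ends; R7 is clear from here.
R3 starts after R6 ends; R6 is clear from here.
R8 starts after R3 ends.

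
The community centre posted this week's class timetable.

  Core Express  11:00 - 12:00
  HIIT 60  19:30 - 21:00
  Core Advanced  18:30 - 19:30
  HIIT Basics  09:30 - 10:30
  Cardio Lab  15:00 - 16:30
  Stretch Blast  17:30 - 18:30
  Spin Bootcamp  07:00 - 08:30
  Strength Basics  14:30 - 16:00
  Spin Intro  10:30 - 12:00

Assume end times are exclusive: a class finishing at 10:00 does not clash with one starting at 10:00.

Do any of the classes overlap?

Two intervals overlap when each starts before the other ends.
Sorted by start: Spin Bootcamp, HIIT Basics, Spin Intro, Core Express, Strength Basics, Cardio Lab, Stretch Blast, Core Advanced, HIIT 60.
HIIT Basics starts after Spin Bootcamp ends, so Spin Bootcamp has no further overlaps.
Spin Intro starts exactly when HIIT Basics ends (back-to-back, no overlap), so HIIT Basics has no further overlaps.
Core Express starts before Spin Intro ends → Spin Intro and Core Express overlap.
That's a conflict, so the schedule is not conflict-free.

Yes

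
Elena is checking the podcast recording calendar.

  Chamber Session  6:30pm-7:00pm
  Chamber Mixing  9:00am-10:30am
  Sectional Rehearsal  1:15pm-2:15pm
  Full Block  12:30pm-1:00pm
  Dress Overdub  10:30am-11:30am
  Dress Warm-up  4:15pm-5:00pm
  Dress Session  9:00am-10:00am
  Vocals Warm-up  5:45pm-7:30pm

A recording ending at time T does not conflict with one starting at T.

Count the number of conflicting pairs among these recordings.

2

Sorted by start: Dress Session, Chamber Mixing, Dress Overdub, Full Block, Sectional Rehearsal, Dress Warm-up, Vocals Warm-up, Chamber Session.
Chamber Mixing starts before Dress Session ends → Dress Session and Chamber Mixing overlap.
Dress Overdub starts after Dress Session ends, so Dress Session has no further overlaps.
Dress Overdub starts exactly when Chamber Mixing ends (back-to-back, no overlap), so Chamber Mixing has no further overlaps.
Full Block starts after Dress Overdub ends, so Dress Overdub has no further overlaps.
Sectional Rehearsal starts after Full Block ends, so Full Block has no further overlaps.
Dress Warm-up starts after Sectional Rehearsal ends, so Sectional Rehearsal has no further overlaps.
Vocals Warm-up starts after Dress Warm-up ends, so Dress Warm-up has no further overlaps.
Chamber Session starts before Vocals Warm-up ends → Vocals Warm-up and Chamber Session overlap.
Overlapping pairs: Chamber Mixing & Dress Session, Chamber Session & Vocals Warm-up — 2 in total.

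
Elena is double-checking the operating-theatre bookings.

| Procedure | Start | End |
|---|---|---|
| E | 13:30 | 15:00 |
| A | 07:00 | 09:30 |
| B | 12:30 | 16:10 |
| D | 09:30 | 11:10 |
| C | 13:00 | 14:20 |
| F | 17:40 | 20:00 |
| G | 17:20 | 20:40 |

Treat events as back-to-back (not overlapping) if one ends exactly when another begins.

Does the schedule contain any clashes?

Sorted by start: A, D, B, C, E, G, F.
D starts exactly when A ends (back-to-back, no overlap); A is clear from here.
B starts after D ends; D is clear from here.
C starts before B ends → B and C overlap.
That's a conflict, so the schedule is not conflict-free.

Yes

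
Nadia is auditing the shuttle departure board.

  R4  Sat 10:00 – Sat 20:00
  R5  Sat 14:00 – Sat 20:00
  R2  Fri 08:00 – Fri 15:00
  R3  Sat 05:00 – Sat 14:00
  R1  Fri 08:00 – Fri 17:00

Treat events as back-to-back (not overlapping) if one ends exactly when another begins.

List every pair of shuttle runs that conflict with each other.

Check each pair: they overlap iff neither finishes before the other starts.
Sorted by start: R1, R2, R3, R4, R5.
R2 starts before R1 ends → R1 and R2 overlap.
R3 starts after R1 ends — done with R1.
R3 starts after R2 ends — done with R2.
R4 starts before R3 ends → R3 and R4 overlap.
R5 starts exactly when R3 ends (back-to-back, no overlap).
R5 starts before R4 ends → R4 and R5 overlap.

R1 & R2, R3 & R4, R4 & R5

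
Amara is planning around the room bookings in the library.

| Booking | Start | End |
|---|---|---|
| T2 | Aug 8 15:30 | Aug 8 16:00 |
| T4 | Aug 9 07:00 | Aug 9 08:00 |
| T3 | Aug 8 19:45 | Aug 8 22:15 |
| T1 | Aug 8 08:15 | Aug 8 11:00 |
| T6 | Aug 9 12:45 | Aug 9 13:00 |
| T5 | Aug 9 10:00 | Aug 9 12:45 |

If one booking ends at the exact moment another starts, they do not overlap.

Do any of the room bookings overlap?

Check each pair: they overlap iff neither finishes before the other starts.
Sorted by start: T1, T2, T3, T4, T5, T6.
T2 starts after T1 ends; T1 is clear from here.
T3 starts after T2 ends; T2 is clear from here.
T4 starts after T3 ends; T3 is clear from here.
T5 starts after T4 ends; T4 is clear from here.
T6 starts exactly when T5 ends (back-to-back, no overlap).
Every pair is clear; the schedule has no overlaps.

No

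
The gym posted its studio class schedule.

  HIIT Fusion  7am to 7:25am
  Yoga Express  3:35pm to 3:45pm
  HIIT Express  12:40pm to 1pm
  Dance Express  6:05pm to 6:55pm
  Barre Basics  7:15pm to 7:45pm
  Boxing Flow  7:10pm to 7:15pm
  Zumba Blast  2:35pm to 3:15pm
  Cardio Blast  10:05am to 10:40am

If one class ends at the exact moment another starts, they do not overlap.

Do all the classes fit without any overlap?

Sorted by start: HIIT Fusion, Cardio Blast, HIIT Express, Zumba Blast, Yoga Express, Dance Express, Boxing Flow, Barre Basics.
Cardio Blast starts after HIIT Fusion ends, so nothing later overlaps HIIT Fusion either.
HIIT Express starts after Cardio Blast ends, so nothing later overlaps Cardio Blast either.
Zumba Blast starts after HIIT Express ends, so nothing later overlaps HIIT Express either.
Yoga Express starts after Zumba Blast ends, so nothing later overlaps Zumba Blast either.
Dance Express starts after Yoga Express ends, so nothing later overlaps Yoga Express either.
Boxing Flow starts after Dance Express ends, so nothing later overlaps Dance Express either.
Barre Basics starts exactly when Boxing Flow ends (back-to-back, no overlap).
Every pair is clear; the schedule has no overlaps.

Yes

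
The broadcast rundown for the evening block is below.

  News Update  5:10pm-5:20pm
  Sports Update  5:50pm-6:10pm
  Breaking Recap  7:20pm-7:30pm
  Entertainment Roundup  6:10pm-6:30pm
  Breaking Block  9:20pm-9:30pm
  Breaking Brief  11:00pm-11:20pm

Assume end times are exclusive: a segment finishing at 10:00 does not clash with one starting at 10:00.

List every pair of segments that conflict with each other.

Sorted by start: News Update, Sports Update, Entertainment Roundup, Breaking Recap, Breaking Block, Breaking Brief.
Sports Update starts after News Update ends, so nothing later overlaps News Update either.
Entertainment Roundup starts exactly when Sports Update ends (back-to-back, no overlap), so nothing later overlaps Sports Update either.
Breaking Recap starts after Entertainment Roundup ends, so nothing later overlaps Entertainment Roundup either.
Breaking Block starts after Breaking Recap ends, so nothing later overlaps Breaking Recap either.
Breaking Brief starts after Breaking Block ends.

no conflicts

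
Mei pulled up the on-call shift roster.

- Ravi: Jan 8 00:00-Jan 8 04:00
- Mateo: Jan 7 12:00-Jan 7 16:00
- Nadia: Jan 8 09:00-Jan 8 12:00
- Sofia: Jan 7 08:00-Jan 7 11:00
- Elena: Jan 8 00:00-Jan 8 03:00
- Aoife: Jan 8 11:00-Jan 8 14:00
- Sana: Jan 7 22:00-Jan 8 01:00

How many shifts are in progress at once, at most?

3

Walk through starts and ends in time order (an end at T is processed before a start at T):
Jan 7 08:00 start Sofia → 1
Jan 7 11:00 end Sofia → 0
Jan 7 12:00 start Mateo → 1
Jan 7 16:00 end Mateo → 0
Jan 7 22:00 start Sana → 1
Jan 8 00:00 start Elena → 2
Jan 8 00:00 start Ravi → 3
Jan 8 01:00 end Sana → 2
Jan 8 03:00 end Elena → 1
Jan 8 04:00 end Ravi → 0
Jan 8 09:00 start Nadia → 1
Jan 8 11:00 start Aoife → 2
Jan 8 12:00 end Nadia → 1
Jan 8 14:00 end Aoife → 0
Peak is 3, at Jan 8 00:00 (Elena, Ravi, Sana).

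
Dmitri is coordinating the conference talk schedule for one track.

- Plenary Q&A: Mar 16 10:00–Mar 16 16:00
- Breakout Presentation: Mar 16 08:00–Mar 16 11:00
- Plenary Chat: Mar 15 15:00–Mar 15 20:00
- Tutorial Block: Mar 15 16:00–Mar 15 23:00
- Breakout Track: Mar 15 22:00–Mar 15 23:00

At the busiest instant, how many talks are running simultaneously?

Sort all start/end points and keep a running count:
Mar 15 15:00 start Plenary Chat → 1
Mar 15 16:00 start Tutorial Block → 2
Mar 15 20:00 end Plenary Chat → 1
Mar 15 22:00 start Breakout Track → 2
Mar 15 23:00 end Breakout Track → 1
Mar 15 23:00 end Tutorial Block → 0
Mar 16 08:00 start Breakout Presentation → 1
Mar 16 10:00 start Plenary Q&A → 2
Mar 16 11:00 end Breakout Presentation → 1
Mar 16 16:00 end Plenary Q&A → 0
Peak is 2, at Mar 15 16:00 (Plenary Chat, Tutorial Block).

2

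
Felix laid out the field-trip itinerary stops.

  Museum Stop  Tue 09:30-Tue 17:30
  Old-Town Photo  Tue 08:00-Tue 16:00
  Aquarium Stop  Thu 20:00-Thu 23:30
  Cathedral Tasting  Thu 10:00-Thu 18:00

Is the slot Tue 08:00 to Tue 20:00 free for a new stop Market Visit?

No — it overlaps Museum Stop, Old-Town Photo

Old-Town Photo: starts Tue 08:00 before Market Visit ends Tue 20:00, and ends Tue 16:00 after Market Visit starts Tue 08:00 → overlap.
Museum Stop: starts Tue 09:30 before Market Visit ends Tue 20:00, and ends Tue 17:30 after Market Visit starts Tue 08:00 → overlap.
Cathedral Tasting: starts Thu 10:00 at or after Market Visit ends Tue 20:00 → clear.
Aquarium Stop: starts Thu 20:00 at or after Market Visit ends Tue 20:00 → clear.
Market Visit overlaps Museum Stop, Old-Town Photo.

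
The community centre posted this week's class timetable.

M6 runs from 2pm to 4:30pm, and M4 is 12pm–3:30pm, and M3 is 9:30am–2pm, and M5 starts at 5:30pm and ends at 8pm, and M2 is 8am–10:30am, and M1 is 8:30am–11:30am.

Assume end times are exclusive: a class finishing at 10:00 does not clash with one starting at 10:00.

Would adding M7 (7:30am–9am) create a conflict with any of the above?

Yes — it overlaps M1, M2

M2: starts 8am before M7 ends 9am, and ends 10:30am after M7 starts 7:30am → overlap.
M1: starts 8:30am before M7 ends 9am, and ends 11:30am after M7 starts 7:30am → overlap.
M3: starts 9:30am at or after M7 ends 9am → clear.
M4: starts 12pm at or after M7 ends 9am → clear.
M6: starts 2pm at or after M7 ends 9am → clear.
M5: starts 5:30pm at or after M7 ends 9am → clear.
M7 overlaps M1, M2.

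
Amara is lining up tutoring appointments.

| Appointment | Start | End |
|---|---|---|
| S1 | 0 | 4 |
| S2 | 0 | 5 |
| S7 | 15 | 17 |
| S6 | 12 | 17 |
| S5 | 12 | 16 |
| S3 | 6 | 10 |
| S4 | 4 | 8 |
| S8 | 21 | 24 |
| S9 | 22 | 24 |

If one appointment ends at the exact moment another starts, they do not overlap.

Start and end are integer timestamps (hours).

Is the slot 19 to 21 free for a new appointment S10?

Yes — the slot is free

S1: ends 4 at or before S10 starts 19 → clear.
S2: ends 5 at or before S10 starts 19 → clear.
S4: ends 8 at or before S10 starts 19 → clear.
S3: ends 10 at or before S10 starts 19 → clear.
S5: ends 16 at or before S10 starts 19 → clear.
S6: ends 17 at or before S10 starts 19 → clear.
S7: ends 17 at or before S10 starts 19 → clear.
S8: starts 21 at or after S10 ends 21 → clear.
S9: starts 22 at or after S10 ends 21 → clear.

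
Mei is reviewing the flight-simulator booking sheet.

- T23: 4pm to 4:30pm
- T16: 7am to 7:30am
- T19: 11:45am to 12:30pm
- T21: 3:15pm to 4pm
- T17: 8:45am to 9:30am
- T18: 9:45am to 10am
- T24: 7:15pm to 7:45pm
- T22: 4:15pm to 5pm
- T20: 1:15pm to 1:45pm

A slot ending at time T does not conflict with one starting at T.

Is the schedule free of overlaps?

No

Check each pair: they overlap iff neither finishes before the other starts.
Sorted by start: T16, T17, T18, T19, T20, T21, T23, T22, T24.
T17 starts after T16 ends; T16 is clear from here.
T18 starts after T17 ends; T17 is clear from here.
T19 starts after T18 ends; T18 is clear from here.
T20 starts after T19 ends; T19 is clear from here.
T21 starts after T20 ends; T20 is clear from here.
T23 starts exactly when T21 ends (back-to-back, no overlap); T21 is clear from here.
T22 starts before T23 ends → T23 and T22 overlap.
That's a conflict, so the schedule is not conflict-free.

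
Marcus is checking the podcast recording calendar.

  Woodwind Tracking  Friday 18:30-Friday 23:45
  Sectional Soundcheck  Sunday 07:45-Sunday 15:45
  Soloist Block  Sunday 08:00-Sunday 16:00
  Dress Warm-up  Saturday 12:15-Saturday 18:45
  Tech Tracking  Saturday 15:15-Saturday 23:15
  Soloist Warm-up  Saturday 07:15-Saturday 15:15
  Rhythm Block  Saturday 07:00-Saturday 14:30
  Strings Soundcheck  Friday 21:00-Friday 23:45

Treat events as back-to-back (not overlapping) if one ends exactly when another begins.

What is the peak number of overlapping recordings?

3

Sweep the timeline, counting +1 at each start and −1 at each end (ends before starts at a tie):
Friday 18:30 start Woodwind Tracking → 1
Friday 21:00 start Strings Soundcheck → 2
Friday 23:45 end Strings Soundcheck → 1
Friday 23:45 end Woodwind Tracking → 0
Saturday 07:00 start Rhythm Block → 1
Saturday 07:15 start Soloist Warm-up → 2
Saturday 12:15 start Dress Warm-up → 3
Saturday 14:30 end Rhythm Block → 2
Saturday 15:15 end Soloist Warm-up → 1
Saturday 15:15 start Tech Tracking → 2
Saturday 18:45 end Dress Warm-up → 1
Saturday 23:15 end Tech Tracking → 0
Sunday 07:45 start Sectional Soundcheck → 1
Sunday 08:00 start Soloist Block → 2
Sunday 15:45 end Sectional Soundcheck → 1
Sunday 16:00 end Soloist Block → 0
Peak is 3, at Saturday 12:15 (Dress Warm-up, Rhythm Block, Soloist Warm-up).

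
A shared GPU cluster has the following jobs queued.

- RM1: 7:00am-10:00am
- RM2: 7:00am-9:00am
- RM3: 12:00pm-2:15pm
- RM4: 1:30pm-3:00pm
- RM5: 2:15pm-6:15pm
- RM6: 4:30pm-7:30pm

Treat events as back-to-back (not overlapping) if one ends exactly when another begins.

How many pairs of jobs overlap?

4

Sorted by start: RM1, RM2, RM3, RM4, RM5, RM6.
RM2 starts before RM1 ends → RM1 and RM2 overlap.
RM3 starts after RM1 ends, so nothing later overlaps RM1 either.
RM3 starts after RM2 ends, so nothing later overlaps RM2 either.
RM4 starts before RM3 ends → RM3 and RM4 overlap.
RM5 starts exactly when RM3 ends (back-to-back, no overlap), so nothing later overlaps RM3 either.
RM5 starts before RM4 ends → RM4 and RM5 overlap.
RM6 starts after RM4 ends.
RM6 starts before RM5 ends → RM5 and RM6 overlap.
Overlapping pairs: RM1 & RM2, RM3 & RM4, RM4 & RM5, RM5 & RM6 — 4 in total.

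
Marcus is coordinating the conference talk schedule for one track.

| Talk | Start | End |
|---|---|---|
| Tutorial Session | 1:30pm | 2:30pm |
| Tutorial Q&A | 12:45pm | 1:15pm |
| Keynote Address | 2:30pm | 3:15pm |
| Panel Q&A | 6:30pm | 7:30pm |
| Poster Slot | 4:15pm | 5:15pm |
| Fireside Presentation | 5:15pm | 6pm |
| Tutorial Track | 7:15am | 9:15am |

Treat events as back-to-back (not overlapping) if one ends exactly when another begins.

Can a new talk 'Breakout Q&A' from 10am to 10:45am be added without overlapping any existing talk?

Tutorial Track: ends 9:15am at or before Breakout Q&A starts 10am → clear.
Tutorial Q&A: starts 12:45pm at or after Breakout Q&A ends 10:45am → clear.
Tutorial Session: starts 1:30pm at or after Breakout Q&A ends 10:45am → clear.
Keynote Address: starts 2:30pm at or after Breakout Q&A ends 10:45am → clear.
Poster Slot: starts 4:15pm at or after Breakout Q&A ends 10:45am → clear.
Fireside Presentation: starts 5:15pm at or after Breakout Q&A ends 10:45am → clear.
Panel Q&A: starts 6:30pm at or after Breakout Q&A ends 10:45am → clear.

Yes — the slot is free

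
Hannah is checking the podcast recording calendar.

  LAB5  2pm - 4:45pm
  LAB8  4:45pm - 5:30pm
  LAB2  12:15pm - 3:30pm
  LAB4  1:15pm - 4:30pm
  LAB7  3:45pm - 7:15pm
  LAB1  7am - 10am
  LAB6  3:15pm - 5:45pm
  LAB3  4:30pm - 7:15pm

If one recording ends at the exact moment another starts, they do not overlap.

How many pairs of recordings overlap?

Sorted by start: LAB1, LAB2, LAB4, LAB5, LAB6, LAB7, LAB3, LAB8.
LAB2 starts after LAB1 ends; LAB1 is clear from here.
LAB4 starts before LAB2 ends → LAB2 and LAB4 overlap.
LAB5 starts before LAB2 ends → LAB2 and LAB5 overlap.
LAB6 starts before LAB2 ends → LAB2 and LAB6 overlap.
LAB7 starts after LAB2 ends; LAB2 is clear from here.
LAB5 starts before LAB4 ends → LAB4 and LAB5 overlap.
LAB6 starts before LAB4 ends → LAB4 and LAB6 overlap.
LAB7 starts before LAB4 ends → LAB4 and LAB7 overlap.
LAB3 starts exactly when LAB4 ends (back-to-back, no overlap); LAB4 is clear from here.
LAB6 starts before LAB5 ends → LAB5 and LAB6 overlap.
LAB7 starts before LAB5 ends → LAB5 and LAB7 overlap.
LAB3 starts before LAB5 ends → LAB5 and LAB3 overlap.
LAB8 starts exactly when LAB5 ends (back-to-back, no overlap).
LAB7 starts before LAB6 ends → LAB6 and LAB7 overlap.
LAB3 starts before LAB6 ends → LAB6 and LAB3 overlap.
LAB8 starts before LAB6 ends → LAB6 and LAB8 overlap.
LAB3 starts before LAB7 ends → LAB7 and LAB3 overlap.
LAB8 starts before LAB7 ends → LAB7 and LAB8 overlap.
LAB8 starts before LAB3 ends → LAB3 and LAB8 overlap.
Overlapping pairs: LAB2 & LAB4, LAB2 & LAB5, LAB2 & LAB6, LAB3 & LAB5, LAB3 & LAB6, LAB3 & LAB7, LAB3 & LAB8, LAB4 & LAB5, LAB4 & LAB6, LAB4 & LAB7, LAB5 & LAB6, LAB5 & LAB7, LAB6 & LAB7, LAB6 & LAB8, LAB7 & LAB8 — 15 in total.

15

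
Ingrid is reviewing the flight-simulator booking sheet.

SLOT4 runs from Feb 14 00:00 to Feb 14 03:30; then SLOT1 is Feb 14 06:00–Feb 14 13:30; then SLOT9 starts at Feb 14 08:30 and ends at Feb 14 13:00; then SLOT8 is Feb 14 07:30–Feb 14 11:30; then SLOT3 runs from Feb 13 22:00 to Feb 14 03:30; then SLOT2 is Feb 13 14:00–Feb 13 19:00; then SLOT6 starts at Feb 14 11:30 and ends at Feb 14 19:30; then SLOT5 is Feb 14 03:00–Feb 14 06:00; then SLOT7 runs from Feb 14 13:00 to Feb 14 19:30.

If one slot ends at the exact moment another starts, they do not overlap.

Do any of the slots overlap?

Yes

Sorted by start: SLOT2, SLOT3, SLOT4, SLOT5, SLOT1, SLOT8, SLOT9, SLOT6, SLOT7.
SLOT3 starts after SLOT2 ends; SLOT2 is clear from here.
SLOT4 starts before SLOT3 ends → SLOT3 and SLOT4 overlap.
That's a conflict, so the schedule is not conflict-free.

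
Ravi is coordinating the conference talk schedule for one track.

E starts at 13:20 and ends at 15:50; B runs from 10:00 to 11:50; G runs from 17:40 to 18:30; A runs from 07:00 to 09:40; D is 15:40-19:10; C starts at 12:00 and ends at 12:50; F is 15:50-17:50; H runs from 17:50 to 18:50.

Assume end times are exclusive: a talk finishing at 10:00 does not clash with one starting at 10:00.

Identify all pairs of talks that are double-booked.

D & E, D & F, D & G, D & H, F & G, G & H

Sorted by start: A, B, C, E, D, F, G, H.
B starts after A ends, so nothing later overlaps A either.
C starts after B ends, so nothing later overlaps B either.
E starts after C ends, so nothing later overlaps C either.
D starts before E ends → E and D overlap.
F starts exactly when E ends (back-to-back, no overlap), so nothing later overlaps E either.
F starts before D ends → D and F overlap.
G starts before D ends → D and G overlap.
H starts before D ends → D and H overlap.
G starts before F ends → F and G overlap.
H starts exactly when F ends (back-to-back, no overlap).
H starts before G ends → G and H overlap.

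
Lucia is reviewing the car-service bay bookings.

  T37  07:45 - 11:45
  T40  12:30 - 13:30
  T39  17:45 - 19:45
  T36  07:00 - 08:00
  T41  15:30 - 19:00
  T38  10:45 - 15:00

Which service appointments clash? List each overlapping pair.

Sorted by start: T36, T37, T38, T40, T41, T39.
T37 starts before T36 ends → T36 and T37 overlap.
T38 starts after T36 ends, so nothing later overlaps T36 either.
T38 starts before T37 ends → T37 and T38 overlap.
T40 starts after T37 ends, so nothing later overlaps T37 either.
T40 starts before T38 ends → T38 and T40 overlap.
T41 starts after T38 ends, so nothing later overlaps T38 either.
T41 starts after T40 ends, so nothing later overlaps T40 either.
T39 starts before T41 ends → T41 and T39 overlap.

T36 & T37, T37 & T38, T38 & T40, T39 & T41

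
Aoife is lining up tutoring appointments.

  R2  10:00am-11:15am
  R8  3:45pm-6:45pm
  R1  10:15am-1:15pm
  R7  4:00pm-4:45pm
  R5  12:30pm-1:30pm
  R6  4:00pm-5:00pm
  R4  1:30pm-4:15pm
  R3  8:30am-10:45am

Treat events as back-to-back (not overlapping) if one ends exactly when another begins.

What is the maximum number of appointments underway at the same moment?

Sweep the timeline, counting +1 at each start and −1 at each end (ends before starts at a tie):
8:30am start R3 → 1
10:00am start R2 → 2
10:15am start R1 → 3
10:45am end R3 → 2
11:15am end R2 → 1
12:30pm start R5 → 2
1:15pm end R1 → 1
1:30pm end R5 → 0
1:30pm start R4 → 1
3:45pm start R8 → 2
4:00pm start R6 → 3
4:00pm start R7 → 4
4:15pm end R4 → 3
4:45pm end R7 → 2
5:00pm end R6 → 1
6:45pm end R8 → 0
Peak is 4, at 4:00pm (R4, R6, R7, R8).

4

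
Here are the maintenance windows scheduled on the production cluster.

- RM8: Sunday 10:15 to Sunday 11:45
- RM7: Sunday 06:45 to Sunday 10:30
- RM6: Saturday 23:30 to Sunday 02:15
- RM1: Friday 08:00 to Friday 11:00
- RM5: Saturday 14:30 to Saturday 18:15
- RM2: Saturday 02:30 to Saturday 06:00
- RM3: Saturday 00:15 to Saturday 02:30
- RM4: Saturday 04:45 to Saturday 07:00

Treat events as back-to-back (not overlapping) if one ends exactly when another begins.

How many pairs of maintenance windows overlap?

Sorted by start: RM1, RM3, RM2, RM4, RM5, RM6, RM7, RM8.
RM3 starts after RM1 ends; RM1 is clear from here.
RM2 starts exactly when RM3 ends (back-to-back, no overlap); RM3 is clear from here.
RM4 starts before RM2 ends → RM2 and RM4 overlap.
RM5 starts after RM2 ends; RM2 is clear from here.
RM5 starts after RM4 ends; RM4 is clear from here.
RM6 starts after RM5 ends; RM5 is clear from here.
RM7 starts after RM6 ends; RM6 is clear from here.
RM8 starts before RM7 ends → RM7 and RM8 overlap.
Overlapping pairs: RM2 & RM4, RM7 & RM8 — 2 in total.

2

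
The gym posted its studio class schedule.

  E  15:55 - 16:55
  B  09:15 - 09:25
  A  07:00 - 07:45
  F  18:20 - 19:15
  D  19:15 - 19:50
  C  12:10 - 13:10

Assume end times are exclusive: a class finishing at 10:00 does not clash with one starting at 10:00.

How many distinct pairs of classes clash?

Two intervals overlap when each starts before the other ends.
Sorted by start: A, B, C, E, F, D.
B starts after A ends; A is clear from here.
C starts after B ends; B is clear from here.
E starts after C ends; C is clear from here.
F starts after E ends; E is clear from here.
D starts exactly when F ends (back-to-back, no overlap).
No pair overlaps.

0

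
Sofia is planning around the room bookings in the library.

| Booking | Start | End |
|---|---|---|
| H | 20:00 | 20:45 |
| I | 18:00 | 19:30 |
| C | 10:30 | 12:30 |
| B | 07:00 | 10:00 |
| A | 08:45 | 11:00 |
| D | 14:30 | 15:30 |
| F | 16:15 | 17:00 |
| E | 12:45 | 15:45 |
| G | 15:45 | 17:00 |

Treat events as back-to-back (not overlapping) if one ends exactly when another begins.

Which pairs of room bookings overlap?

A & B, A & C, D & E, F & G

Sorted by start: B, A, C, E, D, G, F, I, H.
A starts before B ends → B and A overlap.
C starts after B ends; B is clear from here.
C starts before A ends → A and C overlap.
E starts after A ends; A is clear from here.
E starts after C ends; C is clear from here.
D starts before E ends → E and D overlap.
G starts exactly when E ends (back-to-back, no overlap); E is clear from here.
G starts after D ends; D is clear from here.
F starts before G ends → G and F overlap.
I starts after G ends; G is clear from here.
I starts after F ends; F is clear from here.
H starts after I ends.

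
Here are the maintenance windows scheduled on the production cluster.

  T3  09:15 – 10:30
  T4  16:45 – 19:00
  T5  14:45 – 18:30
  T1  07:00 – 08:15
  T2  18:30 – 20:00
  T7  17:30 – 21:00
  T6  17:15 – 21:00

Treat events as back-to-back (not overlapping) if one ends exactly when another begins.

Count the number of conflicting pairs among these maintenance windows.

9

Two intervals overlap when each starts before the other ends.
Sorted by start: T1, T3, T5, T4, T6, T7, T2.
T3 starts after T1 ends, so T1 has no further overlaps.
T5 starts after T3 ends, so T3 has no further overlaps.
T4 starts before T5 ends → T5 and T4 overlap.
T6 starts before T5 ends → T5 and T6 overlap.
T7 starts before T5 ends → T5 and T7 overlap.
T2 starts exactly when T5 ends (back-to-back, no overlap).
T6 starts before T4 ends → T4 and T6 overlap.
T7 starts before T4 ends → T4 and T7 overlap.
T2 starts before T4 ends → T4 and T2 overlap.
T7 starts before T6 ends → T6 and T7 overlap.
T2 starts before T6 ends → T6 and T2 overlap.
T2 starts before T7 ends → T7 and T2 overlap.
Overlapping pairs: T2 & T4, T2 & T6, T2 & T7, T4 & T5, T4 & T6, T4 & T7, T5 & T6, T5 & T7, T6 & T7 — 9 in total.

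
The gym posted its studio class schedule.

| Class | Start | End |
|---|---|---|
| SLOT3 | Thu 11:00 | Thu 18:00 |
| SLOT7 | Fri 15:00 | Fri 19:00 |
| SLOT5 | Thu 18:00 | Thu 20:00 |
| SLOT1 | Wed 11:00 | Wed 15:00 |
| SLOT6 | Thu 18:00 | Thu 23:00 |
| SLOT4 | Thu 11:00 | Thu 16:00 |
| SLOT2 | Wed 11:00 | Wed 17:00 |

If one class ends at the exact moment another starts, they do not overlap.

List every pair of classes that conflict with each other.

SLOT1 & SLOT2, SLOT3 & SLOT4, SLOT5 & SLOT6

Check each pair: they overlap iff neither finishes before the other starts.
Sorted by start: SLOT1, SLOT2, SLOT3, SLOT4, SLOT5, SLOT6, SLOT7.
SLOT2 starts before SLOT1 ends → SLOT1 and SLOT2 overlap.
SLOT3 starts after SLOT1 ends — done with SLOT1.
SLOT3 starts after SLOT2 ends — done with SLOT2.
SLOT4 starts before SLOT3 ends → SLOT3 and SLOT4 overlap.
SLOT5 starts exactly when SLOT3 ends (back-to-back, no overlap) — done with SLOT3.
SLOT5 starts after SLOT4 ends — done with SLOT4.
SLOT6 starts before SLOT5 ends → SLOT5 and SLOT6 overlap.
SLOT7 starts after SLOT5 ends.
SLOT7 starts after SLOT6 ends.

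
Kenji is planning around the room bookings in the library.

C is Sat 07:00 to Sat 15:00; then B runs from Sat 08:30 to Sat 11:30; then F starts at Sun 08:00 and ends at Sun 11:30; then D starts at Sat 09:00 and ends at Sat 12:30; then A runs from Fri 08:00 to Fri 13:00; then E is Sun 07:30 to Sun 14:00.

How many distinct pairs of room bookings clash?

4

Two intervals overlap when each starts before the other ends.
Sorted by start: A, C, B, D, E, F.
C starts after A ends — done with A.
B starts before C ends → C and B overlap.
D starts before C ends → C and D overlap.
E starts after C ends — done with C.
D starts before B ends → B and D overlap.
E starts after B ends — done with B.
E starts after D ends — done with D.
F starts before E ends → E and F overlap.
Overlapping pairs: B & C, B & D, C & D, E & F — 4 in total.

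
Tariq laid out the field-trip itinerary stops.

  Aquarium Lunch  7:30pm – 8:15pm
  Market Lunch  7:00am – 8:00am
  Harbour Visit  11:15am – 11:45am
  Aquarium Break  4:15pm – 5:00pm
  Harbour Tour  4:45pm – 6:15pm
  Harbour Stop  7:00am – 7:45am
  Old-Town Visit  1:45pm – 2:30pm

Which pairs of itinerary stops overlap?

Aquarium Break & Harbour Tour, Harbour Stop & Market Lunch

Two intervals overlap when each starts before the other ends.
Sorted by start: Harbour Stop, Market Lunch, Harbour Visit, Old-Town Visit, Aquarium Break, Harbour Tour, Aquarium Lunch.
Market Lunch starts before Harbour Stop ends → Harbour Stop and Market Lunch overlap.
Harbour Visit starts after Harbour Stop ends, so Harbour Stop has no further overlaps.
Harbour Visit starts after Market Lunch ends, so Market Lunch has no further overlaps.
Old-Town Visit starts after Harbour Visit ends, so Harbour Visit has no further overlaps.
Aquarium Break starts after Old-Town Visit ends, so Old-Town Visit has no further overlaps.
Harbour Tour starts before Aquarium Break ends → Aquarium Break and Harbour Tour overlap.
Aquarium Lunch starts after Aquarium Break ends.
Aquarium Lunch starts after Harbour Tour ends.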